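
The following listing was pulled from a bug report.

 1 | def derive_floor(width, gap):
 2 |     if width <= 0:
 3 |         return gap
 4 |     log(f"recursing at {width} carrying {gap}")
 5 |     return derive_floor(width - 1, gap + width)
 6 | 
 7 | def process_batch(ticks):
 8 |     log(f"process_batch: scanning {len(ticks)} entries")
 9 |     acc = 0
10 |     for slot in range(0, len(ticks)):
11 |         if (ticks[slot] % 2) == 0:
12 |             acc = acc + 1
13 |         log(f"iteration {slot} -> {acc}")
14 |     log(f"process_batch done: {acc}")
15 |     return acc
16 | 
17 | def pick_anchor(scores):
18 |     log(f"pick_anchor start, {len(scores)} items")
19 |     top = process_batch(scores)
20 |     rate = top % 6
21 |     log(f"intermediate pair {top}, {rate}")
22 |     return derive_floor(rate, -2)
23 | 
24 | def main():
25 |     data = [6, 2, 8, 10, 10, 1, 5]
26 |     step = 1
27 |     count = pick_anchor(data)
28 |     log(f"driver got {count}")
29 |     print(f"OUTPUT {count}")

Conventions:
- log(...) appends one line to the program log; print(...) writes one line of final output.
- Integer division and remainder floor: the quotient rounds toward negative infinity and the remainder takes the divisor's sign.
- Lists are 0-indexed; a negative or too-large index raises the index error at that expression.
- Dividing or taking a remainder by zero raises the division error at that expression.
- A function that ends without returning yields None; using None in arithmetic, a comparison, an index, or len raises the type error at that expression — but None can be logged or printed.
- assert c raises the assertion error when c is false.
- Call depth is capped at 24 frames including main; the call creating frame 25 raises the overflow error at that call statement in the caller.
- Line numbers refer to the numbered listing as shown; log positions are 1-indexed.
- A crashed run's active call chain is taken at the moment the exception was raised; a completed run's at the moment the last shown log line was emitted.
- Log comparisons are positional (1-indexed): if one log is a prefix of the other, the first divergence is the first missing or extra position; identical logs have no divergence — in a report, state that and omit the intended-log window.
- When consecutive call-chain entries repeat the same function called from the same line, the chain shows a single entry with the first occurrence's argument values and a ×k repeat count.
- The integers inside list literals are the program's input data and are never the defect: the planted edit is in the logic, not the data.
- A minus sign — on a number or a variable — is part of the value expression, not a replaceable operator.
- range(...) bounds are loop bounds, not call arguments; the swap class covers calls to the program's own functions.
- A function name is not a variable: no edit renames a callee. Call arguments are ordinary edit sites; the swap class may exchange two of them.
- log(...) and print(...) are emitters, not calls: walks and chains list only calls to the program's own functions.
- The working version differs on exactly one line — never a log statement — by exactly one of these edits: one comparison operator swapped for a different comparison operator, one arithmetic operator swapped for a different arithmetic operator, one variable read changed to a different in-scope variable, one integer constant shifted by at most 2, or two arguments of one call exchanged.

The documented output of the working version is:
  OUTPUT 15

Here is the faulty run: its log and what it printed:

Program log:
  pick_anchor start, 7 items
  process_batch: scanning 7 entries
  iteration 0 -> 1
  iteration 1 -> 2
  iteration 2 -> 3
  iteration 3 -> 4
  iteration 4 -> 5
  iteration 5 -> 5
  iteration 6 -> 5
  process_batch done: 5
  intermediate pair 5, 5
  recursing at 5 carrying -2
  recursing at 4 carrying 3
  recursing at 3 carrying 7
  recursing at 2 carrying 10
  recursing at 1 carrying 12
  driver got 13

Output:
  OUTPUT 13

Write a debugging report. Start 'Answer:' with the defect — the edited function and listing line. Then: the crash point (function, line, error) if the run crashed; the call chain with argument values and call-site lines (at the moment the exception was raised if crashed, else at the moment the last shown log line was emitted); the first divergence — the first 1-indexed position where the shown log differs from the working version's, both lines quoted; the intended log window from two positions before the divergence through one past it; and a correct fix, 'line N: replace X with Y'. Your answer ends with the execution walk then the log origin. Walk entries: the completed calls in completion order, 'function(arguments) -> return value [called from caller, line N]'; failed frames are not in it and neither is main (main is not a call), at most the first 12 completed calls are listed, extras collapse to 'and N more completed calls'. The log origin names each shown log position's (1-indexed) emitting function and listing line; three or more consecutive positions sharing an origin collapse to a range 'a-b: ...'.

Answer: the defect is in pick_anchor at line 22.
Core observation: The earliest visible damage is log position 12 — 'recursing at 5 carrying -2' rather than the intended 'recursing at 5 carrying 0'.
Call chain: main.
First divergence: position 12 — the shown line 'recursing at 5 carrying -2' should read 'recursing at 5 carrying 0'.
Intended log window:
  10: process_batch done: 5
  11: intermediate pair 5, 5
  12: recursing at 5 carrying 0
  13: recursing at 4 carrying 5
Execution walk:
  process_batch([6, 2, 8, 10, 10, 1, 5]) -> 5  [called from pick_anchor, line 19]
  derive_floor(0, 13) -> 13  [called from derive_floor, line 5]
  derive_floor(1, 12) -> 13  [called from derive_floor, line 5]
  derive_floor(2, 10) -> 13  [called from derive_floor, line 5]
  derive_floor(3, 7) -> 13  [called from derive_floor, line 5]
  derive_floor(4, 3) -> 13  [called from derive_floor, line 5]
  derive_floor(5, -2) -> 13  [called from pick_anchor, line 22]
  pick_anchor([6, 2, 8, 10, 10, 1, 5]) -> 13  [called from main, line 27]
Log line origins:
  1: logged in pick_anchor at line 18
  2: logged in process_batch at line 8
  3-9: logged in process_batch at line 13
  10: logged in process_batch at line 14
  11: logged in pick_anchor at line 21
  12-16: logged in derive_floor at line 4
  17: logged in main at line 28
A correct fix: line 22: replace `-2` with `0`.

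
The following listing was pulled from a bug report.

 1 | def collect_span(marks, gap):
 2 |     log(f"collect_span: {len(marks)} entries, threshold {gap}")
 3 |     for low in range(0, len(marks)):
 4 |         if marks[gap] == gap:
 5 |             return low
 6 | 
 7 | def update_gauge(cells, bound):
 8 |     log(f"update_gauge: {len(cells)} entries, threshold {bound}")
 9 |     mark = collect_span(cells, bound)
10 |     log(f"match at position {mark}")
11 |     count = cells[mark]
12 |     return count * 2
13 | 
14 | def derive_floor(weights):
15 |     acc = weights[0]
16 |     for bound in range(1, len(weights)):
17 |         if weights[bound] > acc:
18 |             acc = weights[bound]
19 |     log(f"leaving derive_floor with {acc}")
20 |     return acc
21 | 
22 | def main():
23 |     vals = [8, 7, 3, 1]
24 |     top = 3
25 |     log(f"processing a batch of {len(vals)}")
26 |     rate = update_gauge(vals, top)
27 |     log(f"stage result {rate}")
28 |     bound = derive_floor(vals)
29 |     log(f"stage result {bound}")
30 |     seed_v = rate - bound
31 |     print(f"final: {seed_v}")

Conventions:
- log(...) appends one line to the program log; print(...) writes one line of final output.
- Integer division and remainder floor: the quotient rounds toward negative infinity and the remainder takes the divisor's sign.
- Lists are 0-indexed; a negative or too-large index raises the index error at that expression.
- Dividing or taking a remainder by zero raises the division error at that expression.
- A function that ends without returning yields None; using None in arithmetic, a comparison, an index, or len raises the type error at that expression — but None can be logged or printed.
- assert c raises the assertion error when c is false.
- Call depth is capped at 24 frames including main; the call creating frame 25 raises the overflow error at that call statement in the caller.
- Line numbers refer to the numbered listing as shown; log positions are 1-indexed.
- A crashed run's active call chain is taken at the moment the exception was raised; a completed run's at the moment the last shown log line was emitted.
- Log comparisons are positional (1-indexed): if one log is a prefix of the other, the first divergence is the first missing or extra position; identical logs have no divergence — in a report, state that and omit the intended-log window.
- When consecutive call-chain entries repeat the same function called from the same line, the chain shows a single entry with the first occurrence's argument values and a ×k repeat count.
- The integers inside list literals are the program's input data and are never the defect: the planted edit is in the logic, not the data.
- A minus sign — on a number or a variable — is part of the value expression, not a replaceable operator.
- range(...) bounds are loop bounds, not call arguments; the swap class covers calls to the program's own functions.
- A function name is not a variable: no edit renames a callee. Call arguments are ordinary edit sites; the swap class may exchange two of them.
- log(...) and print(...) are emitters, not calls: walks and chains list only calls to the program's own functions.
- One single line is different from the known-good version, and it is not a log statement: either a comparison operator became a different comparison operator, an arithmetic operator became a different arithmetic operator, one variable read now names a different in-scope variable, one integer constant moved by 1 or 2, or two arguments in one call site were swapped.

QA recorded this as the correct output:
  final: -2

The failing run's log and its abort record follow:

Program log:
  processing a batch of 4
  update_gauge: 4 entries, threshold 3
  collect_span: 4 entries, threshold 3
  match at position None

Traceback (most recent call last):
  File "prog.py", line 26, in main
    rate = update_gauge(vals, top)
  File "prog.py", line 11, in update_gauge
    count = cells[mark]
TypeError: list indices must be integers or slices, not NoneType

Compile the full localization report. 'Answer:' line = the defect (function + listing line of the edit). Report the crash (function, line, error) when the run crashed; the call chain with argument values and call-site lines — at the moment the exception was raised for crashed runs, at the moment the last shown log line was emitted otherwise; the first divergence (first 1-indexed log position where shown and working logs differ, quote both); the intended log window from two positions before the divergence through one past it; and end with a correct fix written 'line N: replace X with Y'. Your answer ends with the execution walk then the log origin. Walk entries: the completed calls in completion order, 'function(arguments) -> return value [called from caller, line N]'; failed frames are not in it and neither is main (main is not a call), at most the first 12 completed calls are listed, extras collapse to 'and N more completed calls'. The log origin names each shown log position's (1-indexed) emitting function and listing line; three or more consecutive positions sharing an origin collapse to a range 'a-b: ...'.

Answer: the defect is in collect_span at line 4.
The tell: The log first diverges at position 4: the faulty run prints 'match at position None' where the working version prints 'match at position 2'.
Crash: update_gauge, line 11, TypeError.
Call chain: main -> update_gauge([8, 7, 3, 1], 3) (called at line 26).
First divergence: position 4 — shown 'match at position None', intended 'match at position 2'.
Intended log window:
  2: update_gauge: 4 entries, threshold 3
  3: collect_span: 4 entries, threshold 3
  4: match at position 2
  5: stage result 6
Execution walk:
  collect_span([8, 7, 3, 1], 3) -> None  [called from update_gauge, line 9]
Log origins:
  1: emitted by main (line 25)
  2: emitted by update_gauge (line 8)
  3: emitted by collect_span (line 2)
  4: emitted by update_gauge (line 10)
A correct fix: line 4: replace `marks[gap]` with `marks[low]`.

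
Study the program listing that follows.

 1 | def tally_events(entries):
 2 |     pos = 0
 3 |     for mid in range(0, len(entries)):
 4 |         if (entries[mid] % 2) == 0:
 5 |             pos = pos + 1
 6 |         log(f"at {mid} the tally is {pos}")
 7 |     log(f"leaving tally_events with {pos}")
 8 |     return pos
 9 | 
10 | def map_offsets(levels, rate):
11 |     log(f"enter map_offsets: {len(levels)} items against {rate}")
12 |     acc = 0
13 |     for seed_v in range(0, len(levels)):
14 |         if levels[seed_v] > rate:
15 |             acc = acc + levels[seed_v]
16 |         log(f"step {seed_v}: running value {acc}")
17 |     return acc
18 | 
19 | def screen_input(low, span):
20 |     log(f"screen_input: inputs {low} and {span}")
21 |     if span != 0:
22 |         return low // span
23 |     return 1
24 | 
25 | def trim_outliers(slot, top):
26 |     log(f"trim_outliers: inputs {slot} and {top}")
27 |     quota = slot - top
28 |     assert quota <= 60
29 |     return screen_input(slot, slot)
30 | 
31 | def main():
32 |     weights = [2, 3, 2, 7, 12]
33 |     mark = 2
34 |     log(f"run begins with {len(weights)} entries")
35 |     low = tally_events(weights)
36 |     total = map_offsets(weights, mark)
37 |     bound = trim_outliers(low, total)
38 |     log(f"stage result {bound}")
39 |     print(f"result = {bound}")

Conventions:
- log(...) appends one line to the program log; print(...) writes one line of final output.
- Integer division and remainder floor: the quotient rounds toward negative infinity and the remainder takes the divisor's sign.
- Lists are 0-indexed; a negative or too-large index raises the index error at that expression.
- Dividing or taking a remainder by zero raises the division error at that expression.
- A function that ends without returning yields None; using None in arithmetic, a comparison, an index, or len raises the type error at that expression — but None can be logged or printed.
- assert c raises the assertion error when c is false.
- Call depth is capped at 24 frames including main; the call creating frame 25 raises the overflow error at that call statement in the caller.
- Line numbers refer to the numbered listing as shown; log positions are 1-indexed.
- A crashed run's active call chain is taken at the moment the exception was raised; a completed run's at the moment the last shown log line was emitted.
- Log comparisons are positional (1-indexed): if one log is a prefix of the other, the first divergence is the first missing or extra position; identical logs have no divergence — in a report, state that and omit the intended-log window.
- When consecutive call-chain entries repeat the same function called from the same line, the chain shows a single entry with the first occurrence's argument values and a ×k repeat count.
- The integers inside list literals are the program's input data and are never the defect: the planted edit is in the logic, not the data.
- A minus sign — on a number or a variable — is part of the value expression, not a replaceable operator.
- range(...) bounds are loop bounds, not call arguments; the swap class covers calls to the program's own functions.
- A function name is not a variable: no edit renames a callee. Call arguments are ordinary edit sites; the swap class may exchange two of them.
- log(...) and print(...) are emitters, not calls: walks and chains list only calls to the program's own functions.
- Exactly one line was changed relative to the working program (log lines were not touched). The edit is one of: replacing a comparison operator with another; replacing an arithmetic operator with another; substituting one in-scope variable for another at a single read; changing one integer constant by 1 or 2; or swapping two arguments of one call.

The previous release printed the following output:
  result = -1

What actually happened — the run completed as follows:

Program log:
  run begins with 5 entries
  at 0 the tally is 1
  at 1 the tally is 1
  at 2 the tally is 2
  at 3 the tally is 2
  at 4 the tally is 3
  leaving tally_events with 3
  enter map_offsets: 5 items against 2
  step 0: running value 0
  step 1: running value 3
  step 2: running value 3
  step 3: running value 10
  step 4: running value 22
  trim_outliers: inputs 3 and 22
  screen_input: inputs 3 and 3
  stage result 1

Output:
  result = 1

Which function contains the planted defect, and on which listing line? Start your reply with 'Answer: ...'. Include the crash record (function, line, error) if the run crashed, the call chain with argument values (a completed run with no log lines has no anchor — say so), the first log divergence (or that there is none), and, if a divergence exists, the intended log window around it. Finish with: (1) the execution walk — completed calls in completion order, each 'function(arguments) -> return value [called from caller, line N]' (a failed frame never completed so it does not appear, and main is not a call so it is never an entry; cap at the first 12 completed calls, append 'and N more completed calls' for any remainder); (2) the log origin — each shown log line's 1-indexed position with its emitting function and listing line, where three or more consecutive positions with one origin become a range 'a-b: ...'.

Answer: the defect is in trim_outliers at line 29.
The tell: The earliest visible damage is log position 15 — 'screen_input: inputs 3 and 3' rather than the intended 'screen_input: inputs 3 and -19'.
Call chain: main.
First divergence: position 15 — shown 'screen_input: inputs 3 and 3', intended 'screen_input: inputs 3 and -19'.
Intended log window:
  13: step 4: running value 22
  14: trim_outliers: inputs 3 and 22
  15: screen_input: inputs 3 and -19
  16: stage result -1
Execution walk:
  tally_events([2, 3, 2, 7, 12]) -> 3  [called from main, line 35]
  map_offsets([2, 3, 2, 7, 12], 2) -> 22  [called from main, line 36]
  screen_input(3, 3) -> 1  [called from trim_outliers, line 29]
  trim_outliers(3, 22) -> 1  [called from main, line 37]
Log origin:
  1 — main, line 34
  2-6 — tally_events, line 6
  7 — tally_events, line 7
  8 — map_offsets, line 11
  9-13 — map_offsets, line 16
  14 — trim_outliers, line 26
  15 — screen_input, line 20
  16 — main, line 38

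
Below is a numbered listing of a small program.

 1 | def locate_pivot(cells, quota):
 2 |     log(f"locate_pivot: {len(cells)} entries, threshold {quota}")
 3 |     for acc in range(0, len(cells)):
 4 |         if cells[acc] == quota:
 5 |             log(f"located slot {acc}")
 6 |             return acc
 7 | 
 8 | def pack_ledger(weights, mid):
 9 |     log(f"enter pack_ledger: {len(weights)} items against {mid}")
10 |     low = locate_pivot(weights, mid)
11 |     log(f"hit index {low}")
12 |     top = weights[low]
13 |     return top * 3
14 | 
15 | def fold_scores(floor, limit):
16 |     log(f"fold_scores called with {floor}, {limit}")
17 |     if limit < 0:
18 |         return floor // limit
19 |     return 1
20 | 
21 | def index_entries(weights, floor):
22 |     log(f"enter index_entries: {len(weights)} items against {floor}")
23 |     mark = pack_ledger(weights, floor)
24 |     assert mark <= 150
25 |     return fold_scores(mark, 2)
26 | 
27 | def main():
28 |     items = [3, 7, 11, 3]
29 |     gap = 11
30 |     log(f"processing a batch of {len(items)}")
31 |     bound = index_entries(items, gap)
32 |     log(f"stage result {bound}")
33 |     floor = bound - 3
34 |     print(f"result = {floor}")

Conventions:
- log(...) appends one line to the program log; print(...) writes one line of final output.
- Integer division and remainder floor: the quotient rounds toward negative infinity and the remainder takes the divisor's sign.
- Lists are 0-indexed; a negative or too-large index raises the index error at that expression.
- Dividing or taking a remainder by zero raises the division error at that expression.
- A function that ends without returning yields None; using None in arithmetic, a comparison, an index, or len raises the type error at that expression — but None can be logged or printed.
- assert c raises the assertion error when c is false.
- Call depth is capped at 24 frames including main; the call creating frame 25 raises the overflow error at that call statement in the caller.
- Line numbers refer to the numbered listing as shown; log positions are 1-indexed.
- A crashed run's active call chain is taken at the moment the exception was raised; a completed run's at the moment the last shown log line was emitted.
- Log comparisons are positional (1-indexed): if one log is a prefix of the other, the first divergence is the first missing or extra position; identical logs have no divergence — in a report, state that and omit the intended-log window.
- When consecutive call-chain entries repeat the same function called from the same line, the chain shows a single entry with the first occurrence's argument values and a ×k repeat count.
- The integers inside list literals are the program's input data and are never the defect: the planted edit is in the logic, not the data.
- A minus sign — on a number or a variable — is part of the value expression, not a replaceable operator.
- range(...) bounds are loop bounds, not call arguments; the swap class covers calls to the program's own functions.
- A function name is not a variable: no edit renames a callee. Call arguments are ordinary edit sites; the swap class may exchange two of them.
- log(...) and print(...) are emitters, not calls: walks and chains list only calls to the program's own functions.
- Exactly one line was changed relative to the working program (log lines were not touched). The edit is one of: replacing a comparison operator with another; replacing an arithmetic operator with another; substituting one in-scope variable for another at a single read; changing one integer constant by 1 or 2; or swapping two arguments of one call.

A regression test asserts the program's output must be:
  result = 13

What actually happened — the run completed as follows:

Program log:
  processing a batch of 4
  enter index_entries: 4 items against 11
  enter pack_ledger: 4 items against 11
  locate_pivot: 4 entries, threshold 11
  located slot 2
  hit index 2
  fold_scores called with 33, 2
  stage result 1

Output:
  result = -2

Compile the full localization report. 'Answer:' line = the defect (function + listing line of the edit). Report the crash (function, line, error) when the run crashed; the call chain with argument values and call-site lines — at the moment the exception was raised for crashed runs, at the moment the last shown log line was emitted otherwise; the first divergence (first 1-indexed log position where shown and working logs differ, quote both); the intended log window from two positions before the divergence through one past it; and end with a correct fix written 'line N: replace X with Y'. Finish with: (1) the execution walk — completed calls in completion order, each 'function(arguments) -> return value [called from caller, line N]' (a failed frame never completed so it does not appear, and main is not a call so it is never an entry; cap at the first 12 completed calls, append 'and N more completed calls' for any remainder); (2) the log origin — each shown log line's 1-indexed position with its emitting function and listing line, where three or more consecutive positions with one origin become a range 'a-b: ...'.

Answer: the defect is in fold_scores at line 17.
Key observation: Log line 8 is where behavior first shows: 'stage result 1' appears instead of 'stage result 16'.
Call chain: main.
First divergence: position 8 — shown 'stage result 1', intended 'stage result 16'.
Intended log window:
  6: hit index 2
  7: fold_scores called with 33, 2
  8: stage result 16
Execution walk:
  locate_pivot([3, 7, 11, 3], 11) -> 2  [called from pack_ledger, line 10]
  pack_ledger([3, 7, 11, 3], 11) -> 33  [called from index_entries, line 23]
  fold_scores(33, 2) -> 1  [called from index_entries, line 25]
  index_entries([3, 7, 11, 3], 11) -> 1  [called from main, line 31]
Log line origins:
  1: logged in main at line 30
  2: logged in index_entries at line 22
  3: logged in pack_ledger at line 9
  4: logged in locate_pivot at line 2
  5: logged in locate_pivot at line 5
  6: logged in pack_ledger at line 11
  7: logged in fold_scores at line 16
  8: logged in main at line 32
A correct fix: line 17: replace `<` with `!=`.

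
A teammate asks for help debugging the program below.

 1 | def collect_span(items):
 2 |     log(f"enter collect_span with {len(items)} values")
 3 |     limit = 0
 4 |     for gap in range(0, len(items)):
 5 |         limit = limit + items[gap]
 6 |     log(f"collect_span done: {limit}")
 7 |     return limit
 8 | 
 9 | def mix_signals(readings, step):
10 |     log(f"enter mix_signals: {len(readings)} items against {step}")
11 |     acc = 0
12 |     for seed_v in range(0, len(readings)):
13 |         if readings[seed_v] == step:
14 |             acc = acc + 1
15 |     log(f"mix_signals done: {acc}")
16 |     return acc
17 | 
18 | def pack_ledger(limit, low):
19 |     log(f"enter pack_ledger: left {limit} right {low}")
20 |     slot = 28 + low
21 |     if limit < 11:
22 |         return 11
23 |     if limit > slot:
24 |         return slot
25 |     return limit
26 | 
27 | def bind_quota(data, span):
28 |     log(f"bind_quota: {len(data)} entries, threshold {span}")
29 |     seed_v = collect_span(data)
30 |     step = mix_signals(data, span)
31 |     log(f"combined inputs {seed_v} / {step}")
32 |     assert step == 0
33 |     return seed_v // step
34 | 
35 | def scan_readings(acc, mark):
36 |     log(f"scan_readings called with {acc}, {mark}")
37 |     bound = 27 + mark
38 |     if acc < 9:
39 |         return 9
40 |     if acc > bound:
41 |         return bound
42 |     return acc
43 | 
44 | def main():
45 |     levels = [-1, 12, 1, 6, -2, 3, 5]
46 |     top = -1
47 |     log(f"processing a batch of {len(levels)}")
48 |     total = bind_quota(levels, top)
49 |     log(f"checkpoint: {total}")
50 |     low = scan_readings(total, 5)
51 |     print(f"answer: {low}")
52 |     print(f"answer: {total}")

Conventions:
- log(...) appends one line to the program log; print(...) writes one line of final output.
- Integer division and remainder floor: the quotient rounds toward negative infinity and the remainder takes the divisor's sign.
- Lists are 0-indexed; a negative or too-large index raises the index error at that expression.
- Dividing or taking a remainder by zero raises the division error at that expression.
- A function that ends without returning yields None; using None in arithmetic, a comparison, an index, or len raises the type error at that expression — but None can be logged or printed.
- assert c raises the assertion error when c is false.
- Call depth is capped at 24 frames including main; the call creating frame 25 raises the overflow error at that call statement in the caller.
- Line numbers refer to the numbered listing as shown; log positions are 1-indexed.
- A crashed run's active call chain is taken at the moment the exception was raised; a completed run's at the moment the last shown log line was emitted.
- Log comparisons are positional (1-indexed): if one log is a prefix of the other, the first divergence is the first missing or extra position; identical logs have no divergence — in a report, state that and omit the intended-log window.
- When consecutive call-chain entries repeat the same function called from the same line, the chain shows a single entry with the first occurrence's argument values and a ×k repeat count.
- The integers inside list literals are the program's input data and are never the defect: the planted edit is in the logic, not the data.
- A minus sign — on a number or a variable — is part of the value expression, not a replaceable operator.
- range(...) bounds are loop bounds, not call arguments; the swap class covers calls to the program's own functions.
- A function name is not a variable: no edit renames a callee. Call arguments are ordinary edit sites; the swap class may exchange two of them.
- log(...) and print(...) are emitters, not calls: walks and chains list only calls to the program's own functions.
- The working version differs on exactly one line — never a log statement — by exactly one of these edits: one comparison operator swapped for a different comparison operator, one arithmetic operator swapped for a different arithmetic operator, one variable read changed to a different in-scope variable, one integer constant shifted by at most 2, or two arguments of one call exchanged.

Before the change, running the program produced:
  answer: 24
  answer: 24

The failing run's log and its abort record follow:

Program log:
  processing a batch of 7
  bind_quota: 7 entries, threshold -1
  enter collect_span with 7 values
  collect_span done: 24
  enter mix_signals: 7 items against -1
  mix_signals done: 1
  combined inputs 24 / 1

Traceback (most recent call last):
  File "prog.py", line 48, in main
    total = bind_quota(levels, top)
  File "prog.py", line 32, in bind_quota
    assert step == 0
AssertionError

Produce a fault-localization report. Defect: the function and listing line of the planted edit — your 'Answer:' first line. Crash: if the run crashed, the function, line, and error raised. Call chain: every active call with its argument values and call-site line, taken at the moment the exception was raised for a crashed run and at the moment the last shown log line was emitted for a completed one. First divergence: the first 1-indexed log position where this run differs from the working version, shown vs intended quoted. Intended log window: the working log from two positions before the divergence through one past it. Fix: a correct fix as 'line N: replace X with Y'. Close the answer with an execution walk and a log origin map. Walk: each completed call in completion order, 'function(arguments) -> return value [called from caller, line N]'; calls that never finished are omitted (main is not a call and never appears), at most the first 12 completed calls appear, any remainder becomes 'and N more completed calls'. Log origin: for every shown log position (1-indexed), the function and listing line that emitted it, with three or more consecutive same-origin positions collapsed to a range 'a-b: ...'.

Answer: the defect is in bind_quota at line 32.
Core observation: The log ends early — 7 lines, where the working version next logs 'checkpoint: 24'.
Crash: bind_quota, line 32, AssertionError.
Call chain: main -> bind_quota([-1, 12, 1, 6, -2, 3, 5], -1) (called at line 48).
First divergence: position 8 — the faulty run's log ends after 7 lines; the working version continues with 'checkpoint: 24'.
Intended log window:
  6: mix_signals done: 1
  7: combined inputs 24 / 1
  8: checkpoint: 24
  9: scan_readings called with 24, 5
Execution walk:
  collect_span([-1, 12, 1, 6, -2, 3, 5]) -> 24  [called from bind_quota, line 29]
  mix_signals([-1, 12, 1, 6, -2, 3, 5], -1) -> 1  [called from bind_quota, line 30]
Log line origins:
  1: emitted by main (line 47)
  2: emitted by bind_quota (line 28)
  3: emitted by collect_span (line 2)
  4: emitted by collect_span (line 6)
  5: emitted by mix_signals (line 10)
  6: emitted by mix_signals (line 15)
  7: emitted by bind_quota (line 31)
A correct fix: line 32: replace `==` with `>`.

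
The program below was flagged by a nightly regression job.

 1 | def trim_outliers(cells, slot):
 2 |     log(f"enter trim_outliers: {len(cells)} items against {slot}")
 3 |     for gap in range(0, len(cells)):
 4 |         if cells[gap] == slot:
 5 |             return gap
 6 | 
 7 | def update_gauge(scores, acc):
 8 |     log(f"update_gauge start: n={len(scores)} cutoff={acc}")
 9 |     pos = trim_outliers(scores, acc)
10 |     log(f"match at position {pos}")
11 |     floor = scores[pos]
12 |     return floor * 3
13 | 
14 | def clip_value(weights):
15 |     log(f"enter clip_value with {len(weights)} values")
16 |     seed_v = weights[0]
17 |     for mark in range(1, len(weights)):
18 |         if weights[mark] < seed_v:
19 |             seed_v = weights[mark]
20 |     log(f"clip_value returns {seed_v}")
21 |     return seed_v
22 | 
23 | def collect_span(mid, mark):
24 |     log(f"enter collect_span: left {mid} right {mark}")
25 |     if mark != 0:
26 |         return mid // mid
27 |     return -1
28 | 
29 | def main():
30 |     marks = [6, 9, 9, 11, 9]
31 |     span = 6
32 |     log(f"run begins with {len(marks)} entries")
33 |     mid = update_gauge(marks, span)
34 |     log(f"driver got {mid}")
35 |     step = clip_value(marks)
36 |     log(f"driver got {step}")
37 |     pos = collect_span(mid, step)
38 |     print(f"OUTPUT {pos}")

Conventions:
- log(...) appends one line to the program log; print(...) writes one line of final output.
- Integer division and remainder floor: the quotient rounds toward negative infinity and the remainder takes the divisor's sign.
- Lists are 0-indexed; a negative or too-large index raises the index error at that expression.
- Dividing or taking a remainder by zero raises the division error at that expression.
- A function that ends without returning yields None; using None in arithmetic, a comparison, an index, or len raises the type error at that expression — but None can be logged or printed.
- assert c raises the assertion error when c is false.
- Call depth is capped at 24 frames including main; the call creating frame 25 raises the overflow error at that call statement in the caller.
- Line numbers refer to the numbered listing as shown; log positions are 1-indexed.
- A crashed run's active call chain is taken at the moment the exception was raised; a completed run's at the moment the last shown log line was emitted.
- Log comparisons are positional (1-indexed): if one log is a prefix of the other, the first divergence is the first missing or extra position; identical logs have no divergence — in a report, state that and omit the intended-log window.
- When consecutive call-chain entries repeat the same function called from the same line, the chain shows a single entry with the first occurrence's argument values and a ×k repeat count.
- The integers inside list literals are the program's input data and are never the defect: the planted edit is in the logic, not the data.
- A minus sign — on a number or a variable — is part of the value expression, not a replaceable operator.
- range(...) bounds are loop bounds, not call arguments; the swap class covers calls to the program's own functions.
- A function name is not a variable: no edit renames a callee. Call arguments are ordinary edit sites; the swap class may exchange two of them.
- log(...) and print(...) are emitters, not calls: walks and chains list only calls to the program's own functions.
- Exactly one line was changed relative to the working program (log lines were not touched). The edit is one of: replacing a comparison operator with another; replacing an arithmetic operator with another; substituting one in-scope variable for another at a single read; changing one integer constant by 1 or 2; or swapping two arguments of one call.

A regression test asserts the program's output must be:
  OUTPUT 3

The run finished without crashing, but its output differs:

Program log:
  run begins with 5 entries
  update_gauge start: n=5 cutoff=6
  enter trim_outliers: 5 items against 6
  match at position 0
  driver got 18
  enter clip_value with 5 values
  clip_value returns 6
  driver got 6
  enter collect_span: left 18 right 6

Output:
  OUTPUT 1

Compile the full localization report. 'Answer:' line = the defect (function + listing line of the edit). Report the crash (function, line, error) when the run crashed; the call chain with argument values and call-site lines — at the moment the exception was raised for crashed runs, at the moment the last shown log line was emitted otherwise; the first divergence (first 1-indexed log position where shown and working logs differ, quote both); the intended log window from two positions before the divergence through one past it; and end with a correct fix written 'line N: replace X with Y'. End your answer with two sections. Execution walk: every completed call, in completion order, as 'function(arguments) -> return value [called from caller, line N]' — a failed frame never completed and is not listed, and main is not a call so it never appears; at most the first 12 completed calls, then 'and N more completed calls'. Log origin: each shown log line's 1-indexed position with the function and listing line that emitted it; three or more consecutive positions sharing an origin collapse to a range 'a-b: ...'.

Answer: the defect is in collect_span at line 26.
Key observation: The two runs log identically and part ways only at the printed values.
Call chain: main -> collect_span(18, 6) (called at line 37).
First divergence: none (the log streams are identical).
Execution walk:
  trim_outliers([6, 9, 9, 11, 9], 6) -> 0  [called from update_gauge, line 9]
  update_gauge([6, 9, 9, 11, 9], 6) -> 18  [called from main, line 33]
  clip_value([6, 9, 9, 11, 9]) -> 6  [called from main, line 35]
  collect_span(18, 6) -> 1  [called from main, line 37]
Log origins:
  1: emitted by main (line 32)
  2: emitted by update_gauge (line 8)
  3: emitted by trim_outliers (line 2)
  4: emitted by update_gauge (line 10)
  5: emitted by main (line 34)
  6: emitted by clip_value (line 15)
  7: emitted by clip_value (line 20)
  8: emitted by main (line 36)
  9: emitted by collect_span (line 24)
A correct fix: line 26: replace `mid // mid` with `mid // mark`.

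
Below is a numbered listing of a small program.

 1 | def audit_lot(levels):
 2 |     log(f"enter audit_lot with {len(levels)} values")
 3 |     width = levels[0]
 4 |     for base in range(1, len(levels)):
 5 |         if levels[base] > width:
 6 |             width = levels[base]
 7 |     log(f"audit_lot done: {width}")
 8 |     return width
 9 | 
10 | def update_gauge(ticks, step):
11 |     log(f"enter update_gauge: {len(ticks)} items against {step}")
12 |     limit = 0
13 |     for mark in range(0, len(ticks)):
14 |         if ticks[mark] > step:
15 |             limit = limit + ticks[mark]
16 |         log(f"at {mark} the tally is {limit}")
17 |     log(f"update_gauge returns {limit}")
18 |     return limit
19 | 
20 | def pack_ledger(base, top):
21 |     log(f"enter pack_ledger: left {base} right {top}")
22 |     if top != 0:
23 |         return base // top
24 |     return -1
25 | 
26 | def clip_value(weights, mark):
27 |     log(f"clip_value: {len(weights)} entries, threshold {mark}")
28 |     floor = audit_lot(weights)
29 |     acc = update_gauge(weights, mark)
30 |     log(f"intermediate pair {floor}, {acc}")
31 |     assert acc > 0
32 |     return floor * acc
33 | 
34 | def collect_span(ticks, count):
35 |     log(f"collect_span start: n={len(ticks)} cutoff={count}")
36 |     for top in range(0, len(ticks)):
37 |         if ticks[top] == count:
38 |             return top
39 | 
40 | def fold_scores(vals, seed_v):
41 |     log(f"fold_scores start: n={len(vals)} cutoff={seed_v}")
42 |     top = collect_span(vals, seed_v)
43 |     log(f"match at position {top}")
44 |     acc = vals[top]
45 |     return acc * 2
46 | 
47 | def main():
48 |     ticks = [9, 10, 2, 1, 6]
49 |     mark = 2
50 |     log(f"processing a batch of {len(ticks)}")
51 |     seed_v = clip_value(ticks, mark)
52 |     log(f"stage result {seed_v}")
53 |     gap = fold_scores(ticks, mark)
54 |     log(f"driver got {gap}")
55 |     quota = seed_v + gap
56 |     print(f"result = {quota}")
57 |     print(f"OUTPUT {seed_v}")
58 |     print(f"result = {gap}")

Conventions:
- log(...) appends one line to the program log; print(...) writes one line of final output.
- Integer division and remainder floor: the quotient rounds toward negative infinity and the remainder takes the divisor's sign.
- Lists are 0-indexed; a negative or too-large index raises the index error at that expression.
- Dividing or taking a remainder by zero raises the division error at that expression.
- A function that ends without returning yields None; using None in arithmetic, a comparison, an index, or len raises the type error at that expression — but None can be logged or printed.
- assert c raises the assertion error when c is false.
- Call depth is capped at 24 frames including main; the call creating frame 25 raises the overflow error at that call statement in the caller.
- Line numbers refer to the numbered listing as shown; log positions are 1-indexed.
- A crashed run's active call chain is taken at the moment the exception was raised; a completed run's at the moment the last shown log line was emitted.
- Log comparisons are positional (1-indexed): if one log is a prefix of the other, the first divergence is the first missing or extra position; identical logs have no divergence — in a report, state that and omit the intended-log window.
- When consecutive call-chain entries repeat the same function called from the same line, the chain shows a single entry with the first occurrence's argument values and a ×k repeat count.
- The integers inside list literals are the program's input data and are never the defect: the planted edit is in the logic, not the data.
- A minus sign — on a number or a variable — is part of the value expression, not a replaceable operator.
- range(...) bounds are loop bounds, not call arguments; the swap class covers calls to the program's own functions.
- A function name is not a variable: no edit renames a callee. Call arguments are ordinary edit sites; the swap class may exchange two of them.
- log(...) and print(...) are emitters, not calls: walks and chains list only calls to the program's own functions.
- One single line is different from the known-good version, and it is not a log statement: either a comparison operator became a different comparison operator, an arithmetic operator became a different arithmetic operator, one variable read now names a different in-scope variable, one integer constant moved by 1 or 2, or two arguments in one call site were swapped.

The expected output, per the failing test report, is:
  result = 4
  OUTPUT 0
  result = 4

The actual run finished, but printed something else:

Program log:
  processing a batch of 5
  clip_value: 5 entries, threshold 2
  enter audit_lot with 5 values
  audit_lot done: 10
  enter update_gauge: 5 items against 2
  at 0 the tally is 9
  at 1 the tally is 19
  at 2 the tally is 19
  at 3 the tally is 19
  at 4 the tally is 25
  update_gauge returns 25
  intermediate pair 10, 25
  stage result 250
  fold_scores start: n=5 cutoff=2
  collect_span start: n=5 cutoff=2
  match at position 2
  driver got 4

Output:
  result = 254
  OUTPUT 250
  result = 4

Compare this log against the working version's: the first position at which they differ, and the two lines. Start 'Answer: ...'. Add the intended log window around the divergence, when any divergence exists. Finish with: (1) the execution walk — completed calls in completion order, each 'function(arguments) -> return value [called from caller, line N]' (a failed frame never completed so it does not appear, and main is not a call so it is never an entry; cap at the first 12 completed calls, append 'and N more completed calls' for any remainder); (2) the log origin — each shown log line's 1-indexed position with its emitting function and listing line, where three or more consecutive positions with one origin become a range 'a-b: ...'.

Answer: at position 13 the run shows 'stage result 250' where the working version logs 'stage result 0'.
Intended log window:
  11: update_gauge returns 25
  12: intermediate pair 10, 25
  13: stage result 0
  14: fold_scores start: n=5 cutoff=2
Execution walk:
  audit_lot([9, 10, 2, 1, 6]) -> 10  [called from clip_value, line 28]
  update_gauge([9, 10, 2, 1, 6], 2) -> 25  [called from clip_value, line 29]
  clip_value([9, 10, 2, 1, 6], 2) -> 250  [called from main, line 51]
  collect_span([9, 10, 2, 1, 6], 2) -> 2  [called from fold_scores, line 42]
  fold_scores([9, 10, 2, 1, 6], 2) -> 4  [called from main, line 53]
Origin of each log line:
  1: emitted by main (line 50)
  2: emitted by clip_value (line 27)
  3: emitted by audit_lot (line 2)
  4: emitted by audit_lot (line 7)
  5: emitted by update_gauge (line 11)
  6-10: emitted by update_gauge (line 16)
  11: emitted by update_gauge (line 17)
  12: emitted by clip_value (line 30)
  13: emitted by main (line 52)
  14: emitted by fold_scores (line 41)
  15: emitted by collect_span (line 35)
  16: emitted by fold_scores (line 43)
  17: emitted by main (line 54)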